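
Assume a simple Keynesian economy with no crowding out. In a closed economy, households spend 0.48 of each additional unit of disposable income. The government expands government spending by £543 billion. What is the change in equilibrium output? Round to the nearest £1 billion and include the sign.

+£1,044 billion

Spending multiplier = 1/(1 − MPC) = 1/(1 − 0.48) = 1/0.52 ≈ 1.923.
ΔY = k × ΔG = (+£543 billion) / 0.52 ≈ +£1,044 billion.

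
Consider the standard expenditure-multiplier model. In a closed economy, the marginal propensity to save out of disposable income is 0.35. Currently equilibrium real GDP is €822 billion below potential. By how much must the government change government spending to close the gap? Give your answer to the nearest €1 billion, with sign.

+€288 billion

MPC = 1 − MPS = 1 − 0.35 = 0.65.
Spending multiplier = 1/(1 − MPC) = 1/(1 − 0.65) = 1/0.35 ≈ 2.857.
Need ΔY = +€822 billion, so ΔG = ΔY/k = (+€822 billion) × 0.35 ≈ +€288 billion.
The government should increase government spending by €288 billion.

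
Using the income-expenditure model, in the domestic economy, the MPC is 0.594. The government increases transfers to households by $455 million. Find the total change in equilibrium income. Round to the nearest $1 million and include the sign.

The transfer change shifts disposable income by +$455 million, so first-round consumption changes by c·ΔTR = 0.594 × (+$455 million) = +$270.27 million.
Expenditure multiplier = 1/(1 − MPC) = 1/(1 − 0.594) = 1/0.406 ≈ 2.463.
The transfer multiplier is c × k ≈ 1.463, so ΔY = k × (c·ΔTR) = (+$270.27 million) / 0.406 ≈ +$666 million.

+$666 million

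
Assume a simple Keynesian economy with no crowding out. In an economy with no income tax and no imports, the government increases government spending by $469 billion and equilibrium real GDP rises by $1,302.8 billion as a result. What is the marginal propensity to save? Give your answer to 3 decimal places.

Implied spending multiplier k = ΔY/ΔG = 1,302.8/469 ≈ 2.7778.
Since k = 1/(1 − MPC), MPC = 1 − 1/k = 1 − ΔG/ΔY = 1 − 469/1,302.8 ≈ 0.640.
MPS = 1 − MPC = 0.360.

0.360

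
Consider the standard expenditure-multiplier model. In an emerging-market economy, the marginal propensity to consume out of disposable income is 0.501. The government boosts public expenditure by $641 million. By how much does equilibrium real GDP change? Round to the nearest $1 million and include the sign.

+$1,285 million

Expenditure multiplier = 1/(1 − MPC) = 1/(1 − 0.501) = 1/0.499 ≈ 2.004.
ΔY = k × ΔG = (+$641 million) / 0.499 ≈ +$1,285 million.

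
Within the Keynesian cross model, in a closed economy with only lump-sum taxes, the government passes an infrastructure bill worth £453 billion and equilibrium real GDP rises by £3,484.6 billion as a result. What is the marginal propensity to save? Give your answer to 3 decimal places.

0.130

Implied spending multiplier k = ΔY/ΔG = 3,484.6/453 ≈ 7.6923.
Since k = 1/(1 − MPC), MPC = 1 − 1/k = 1 − ΔG/ΔY = 1 − 453/3,484.6 ≈ 0.870.
MPS = 1 − MPC = 0.130.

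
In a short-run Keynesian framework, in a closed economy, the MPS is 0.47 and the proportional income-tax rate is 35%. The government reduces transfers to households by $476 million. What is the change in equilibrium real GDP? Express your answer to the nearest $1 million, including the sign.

MPC = 1 − MPS = 1 − 0.47 = 0.53.
The transfer change shifts disposable income by −$476 million, so first-round consumption changes by c·ΔTR = 0.53 × (−$476 million) = −$252.28 million.
Expenditure multiplier = 1/(1 − c(1−t)) = 1/(1 − 0.53×0.65) = 1/0.6555 ≈ 1.526.
The transfer multiplier is c × k ≈ 0.809, so ΔY = k × (c·ΔTR) = (−$252.28 million) / 0.6555 ≈ −$385 million.

−$385 million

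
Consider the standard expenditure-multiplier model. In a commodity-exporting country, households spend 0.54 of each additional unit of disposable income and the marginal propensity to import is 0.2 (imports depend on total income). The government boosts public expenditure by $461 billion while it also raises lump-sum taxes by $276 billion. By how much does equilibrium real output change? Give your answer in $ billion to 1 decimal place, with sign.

Expenditure multiplier = 1/(1 − c + m) = 1/(1 − 0.54 + 0.2) = 1/0.66 ≈ 1.515.
ΔG contributes k·ΔG = (+$461 billion) / 0.66 ≈ +$698.5 billion.
ΔT of +$276 billion changes first-round spending by −c·ΔT = −$149.04 billion, contributing k·(−c·ΔT) = (−$149.04 billion) / 0.66 ≈ −$225.8 billion.
Net ΔY = k(ΔG − c·ΔT) = (+$311.96 billion) / 0.66 ≈ +$472.7 billion.

+$472.7 billion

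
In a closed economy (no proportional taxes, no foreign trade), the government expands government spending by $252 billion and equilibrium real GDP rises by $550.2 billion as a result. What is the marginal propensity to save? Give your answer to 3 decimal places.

0.458

Implied spending multiplier k = ΔY/ΔG = 550.2/252 ≈ 2.1833.
Since k = 1/(1 − MPC), MPC = 1 − 1/k = 1 − ΔG/ΔY = 1 − 252/550.2 ≈ 0.542.
MPS = 1 − MPC = 0.458.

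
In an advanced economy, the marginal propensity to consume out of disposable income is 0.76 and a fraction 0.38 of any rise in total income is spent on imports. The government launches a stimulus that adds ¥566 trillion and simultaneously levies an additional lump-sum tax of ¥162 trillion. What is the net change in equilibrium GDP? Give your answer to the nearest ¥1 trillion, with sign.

Expenditure multiplier = 1/(1 − c + m) = 1/(1 − 0.76 + 0.38) = 1/0.62 ≈ 1.613.
ΔG contributes k·ΔG = (+¥566 trillion) / 0.62 ≈ +¥912.9 trillion.
ΔT of +¥162 trillion changes first-round spending by −c·ΔT = −¥123.12 trillion, contributing k·(−c·ΔT) = (−¥123.12 trillion) / 0.62 ≈ −¥198.6 trillion.
Net ΔY = k(ΔG − c·ΔT) = (+¥442.88 trillion) / 0.62 ≈ +¥714 trillion.

+¥714 trillion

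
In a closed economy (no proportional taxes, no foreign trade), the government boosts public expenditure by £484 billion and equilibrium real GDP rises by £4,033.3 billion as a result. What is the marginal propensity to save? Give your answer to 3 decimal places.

0.120

Implied spending multiplier k = ΔY/ΔG = 4,033.3/484 ≈ 8.3333.
Since k = 1/(1 − MPC), MPC = 1 − 1/k = 1 − ΔG/ΔY = 1 − 484/4,033.3 ≈ 0.880.
MPS = 1 − MPC = 0.120.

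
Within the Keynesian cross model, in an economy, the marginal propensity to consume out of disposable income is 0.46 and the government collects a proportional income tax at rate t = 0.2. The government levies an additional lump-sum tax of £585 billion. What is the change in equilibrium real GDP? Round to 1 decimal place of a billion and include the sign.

A lump-sum tax change of +£585 billion shifts disposable income by −£585 billion; first-round consumption changes by −c × ΔT = −0.46 × (+£585 billion) = −£269.1 billion.
Expenditure multiplier = 1/(1 − c(1−t)) = 1/(1 − 0.46×0.8) = 1/0.632 ≈ 1.582.
The tax multiplier is −c × k ≈ −0.728, so ΔY = k × (−c·ΔT) = (−£269.1 billion) / 0.632 ≈ −£425.8 billion.

−£425.8 billion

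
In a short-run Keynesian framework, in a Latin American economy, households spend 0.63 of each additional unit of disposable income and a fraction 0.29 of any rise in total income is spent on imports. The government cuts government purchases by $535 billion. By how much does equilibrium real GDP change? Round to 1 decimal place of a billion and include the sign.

−$810.6 billion

Spending multiplier = 1/(1 − c + m) = 1/(1 − 0.63 + 0.29) = 1/0.66 ≈ 1.515.
ΔY = k × ΔG = (−$535 billion) / 0.66 ≈ −$810.6 billion.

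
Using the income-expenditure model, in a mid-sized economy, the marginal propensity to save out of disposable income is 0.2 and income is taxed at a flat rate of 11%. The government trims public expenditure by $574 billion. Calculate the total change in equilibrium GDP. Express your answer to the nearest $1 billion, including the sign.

−$1,993 billion

MPC = 1 − MPS = 1 − 0.2 = 0.8.
Spending multiplier = 1/(1 − c(1−t)) = 1/(1 − 0.8×0.89) = 1/0.288 ≈ 3.472.
ΔY = k × ΔG = (−$574 billion) / 0.288 ≈ −$1,993 billion.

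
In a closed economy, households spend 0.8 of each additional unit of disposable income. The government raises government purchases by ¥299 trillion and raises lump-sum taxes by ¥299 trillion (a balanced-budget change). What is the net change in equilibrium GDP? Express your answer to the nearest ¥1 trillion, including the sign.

+¥299 trillion

Expenditure multiplier = 1/(1 − MPC) = 1/(1 − 0.8) = 1/0.2 = 5.
ΔG contributes k·ΔG = (+¥299 trillion) / 0.2 = +¥1,495 trillion.
ΔT of +¥299 trillion changes first-round spending by −c·ΔT = −¥239.2 trillion, contributing k·(−c·ΔT) = (−¥239.2 trillion) / 0.2 = −¥1,196 trillion.
With ΔG = ΔT and no other leakages, the balanced-budget multiplier is 1, so ΔY = ΔG = +¥299 trillion.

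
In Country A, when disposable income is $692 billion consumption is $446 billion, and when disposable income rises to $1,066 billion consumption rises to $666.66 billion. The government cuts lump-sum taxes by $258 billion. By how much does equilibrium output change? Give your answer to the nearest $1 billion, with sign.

MPC = ΔC/ΔYd = (666.66 − 446)/(1,066 − 692) = 220.66/374 = 0.59.
A lump-sum tax change of −$258 billion shifts disposable income by +$258 billion; first-round consumption changes by −c × ΔT = −0.59 × (−$258 billion) = +$152.22 billion.
Expenditure multiplier = 1/(1 − MPC) = 1/(1 − 0.59) = 1/0.41 ≈ 2.439.
The tax multiplier is −c × k ≈ −1.439, so ΔY = k × (−c·ΔT) = (+$152.22 billion) / 0.41 ≈ +$371 billion.

+$371 billion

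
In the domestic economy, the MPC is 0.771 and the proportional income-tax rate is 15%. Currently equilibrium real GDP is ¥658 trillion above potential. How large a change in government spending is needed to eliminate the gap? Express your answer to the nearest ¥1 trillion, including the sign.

−¥227 trillion

Spending multiplier = 1/(1 − c(1−t)) = 1/(1 − 0.771×0.85) = 1/0.34465 ≈ 2.901.
Need ΔY = −¥658 trillion, so ΔG = ΔY/k = (−¥658 trillion) × 0.34465 ≈ −¥227 trillion.
The government should cut government spending by ¥227 trillion.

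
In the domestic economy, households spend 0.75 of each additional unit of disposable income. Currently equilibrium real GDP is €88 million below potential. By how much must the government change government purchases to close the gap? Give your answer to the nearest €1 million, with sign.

Spending multiplier = 1/(1 − MPC) = 1/(1 − 0.75) = 1/0.25 = 4.
Need ΔY = +€88 million, so ΔG = ΔY/k = (+€88 million) × 0.25 = +€22 million.
The government should increase government purchases by €22 million.

+€22 million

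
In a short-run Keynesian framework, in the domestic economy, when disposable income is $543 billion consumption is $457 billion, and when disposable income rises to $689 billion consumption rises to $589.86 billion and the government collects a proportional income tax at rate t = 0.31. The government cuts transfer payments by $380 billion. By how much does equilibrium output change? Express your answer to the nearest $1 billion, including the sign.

MPC = ΔC/ΔYd = (589.86 − 457)/(689 − 543) = 132.86/146 = 0.91.
The transfer change shifts disposable income by −$380 billion, so first-round consumption changes by c·ΔTR = 0.91 × (−$380 billion) = −$345.8 billion.
Expenditure multiplier = 1/(1 − c(1−t)) = 1/(1 − 0.91×0.69) = 1/0.3721 ≈ 2.687.
The transfer multiplier is c × k ≈ 2.446, so ΔY = k × (c·ΔTR) = (−$345.8 billion) / 0.3721 ≈ −$929 billion.

−$929 billion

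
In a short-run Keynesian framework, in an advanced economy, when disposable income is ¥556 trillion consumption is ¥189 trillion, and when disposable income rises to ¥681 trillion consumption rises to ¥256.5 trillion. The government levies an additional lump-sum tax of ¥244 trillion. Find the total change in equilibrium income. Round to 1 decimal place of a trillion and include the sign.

MPC = ΔC/ΔYd = (256.5 − 189)/(681 − 556) = 67.5/125 = 0.54.
A lump-sum tax change of +¥244 trillion shifts disposable income by −¥244 trillion; first-round consumption changes by −c × ΔT = −0.54 × (+¥244 trillion) = −¥131.76 trillion.
Expenditure multiplier = 1/(1 − MPC) = 1/(1 − 0.54) = 1/0.46 ≈ 2.174.
The tax multiplier is −c × k ≈ −1.174, so ΔY = k × (−c·ΔT) = (−¥131.76 trillion) / 0.46 ≈ −¥286.4 trillion.

−¥286.4 trillion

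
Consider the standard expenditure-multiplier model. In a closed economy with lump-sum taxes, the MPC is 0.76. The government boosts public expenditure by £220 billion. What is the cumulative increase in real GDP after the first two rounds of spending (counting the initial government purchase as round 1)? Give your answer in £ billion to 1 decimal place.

Round 1 adds ΔG = £220 billion; each later round is MPC = 0.76 times the previous.
After 2 rounds: 220 + 167.2 = ΔG·(1 − c^2)/(1 − c) = 220 × (1 − 0.5776)/0.24 = £387.2 billion.

£387.2 billion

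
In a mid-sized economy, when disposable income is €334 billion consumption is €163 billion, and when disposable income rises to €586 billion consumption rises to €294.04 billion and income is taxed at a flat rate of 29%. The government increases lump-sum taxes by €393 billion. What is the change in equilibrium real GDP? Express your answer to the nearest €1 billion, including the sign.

−€324 billion

MPC = ΔC/ΔYd = (294.04 − 163)/(586 − 334) = 131.04/252 = 0.52.
A lump-sum tax change of +€393 billion shifts disposable income by −€393 billion; first-round consumption changes by −c × ΔT = −0.52 × (+€393 billion) = −€204.36 billion.
Expenditure multiplier = 1/(1 − c(1−t)) = 1/(1 − 0.52×0.71) = 1/0.6308 ≈ 1.585.
The tax multiplier is −c × k ≈ −0.824, so ΔY = k × (−c·ΔT) = (−€204.36 billion) / 0.6308 ≈ −€324 billion.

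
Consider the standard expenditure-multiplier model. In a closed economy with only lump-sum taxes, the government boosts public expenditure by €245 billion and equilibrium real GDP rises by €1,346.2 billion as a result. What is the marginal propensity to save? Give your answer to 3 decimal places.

Implied spending multiplier k = ΔY/ΔG = 1,346.2/245 ≈ 5.4947.
Since k = 1/(1 − MPC), MPC = 1 − 1/k = 1 − ΔG/ΔY = 1 − 245/1,346.2 ≈ 0.818.
MPS = 1 − MPC = 0.182.

0.182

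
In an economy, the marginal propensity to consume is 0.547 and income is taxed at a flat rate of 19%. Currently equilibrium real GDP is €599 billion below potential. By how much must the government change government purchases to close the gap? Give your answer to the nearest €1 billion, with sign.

Spending multiplier = 1/(1 − c(1−t)) = 1/(1 − 0.547×0.81) = 1/0.55693 ≈ 1.796.
Need ΔY = +€599 billion, so ΔG = ΔY/k = (+€599 billion) × 0.55693 ≈ +€334 billion.
The government should increase government purchases by €334 billion.

+€334 billion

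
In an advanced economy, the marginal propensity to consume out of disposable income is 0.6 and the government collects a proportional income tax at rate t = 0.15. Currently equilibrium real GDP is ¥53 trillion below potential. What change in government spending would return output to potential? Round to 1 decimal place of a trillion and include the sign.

Spending multiplier = 1/(1 − c(1−t)) = 1/(1 − 0.6×0.85) = 1/0.49 ≈ 2.041.
Need ΔY = +¥53 trillion, so ΔG = ΔY/k = (+¥53 trillion) × 0.49 ≈ +¥26 trillion.
The government should increase government spending by ¥26 trillion.

+¥26.0 trillion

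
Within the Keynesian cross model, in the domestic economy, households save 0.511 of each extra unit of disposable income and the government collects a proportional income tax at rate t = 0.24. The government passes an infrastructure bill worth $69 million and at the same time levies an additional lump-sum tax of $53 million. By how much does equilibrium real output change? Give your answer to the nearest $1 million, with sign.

+$69 million

MPC = 1 − MPS = 1 − 0.511 = 0.489.
Expenditure multiplier = 1/(1 − c(1−t)) = 1/(1 − 0.489×0.76) = 1/0.62836 ≈ 1.591.
ΔG contributes k·ΔG = (+$69 million) / 0.62836 ≈ +$109.8 million.
ΔT of +$53 million changes first-round spending by −c·ΔT = −$25.917 million, contributing k·(−c·ΔT) = (−$25.917 million) / 0.62836 ≈ −$41.2 million.
Net ΔY = k(ΔG − c·ΔT) = (+$43.083 million) / 0.62836 ≈ +$69 million.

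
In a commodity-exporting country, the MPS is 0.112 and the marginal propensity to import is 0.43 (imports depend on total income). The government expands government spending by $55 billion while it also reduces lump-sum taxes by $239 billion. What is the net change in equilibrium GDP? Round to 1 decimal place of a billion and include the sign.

MPC = 1 − MPS = 1 − 0.112 = 0.888.
Expenditure multiplier = 1/(1 − c + m) = 1/(1 − 0.888 + 0.43) = 1/0.542 ≈ 1.845.
ΔG contributes k·ΔG = (+$55 billion) / 0.542 ≈ +$101.5 billion.
ΔT of −$239 billion changes first-round spending by −c·ΔT = +$212.232 billion, contributing k·(−c·ΔT) = (+$212.232 billion) / 0.542 ≈ +$391.6 billion.
Net ΔY = k(ΔG − c·ΔT) = (+$267.232 billion) / 0.542 ≈ +$493 billion.

+$493.0 billion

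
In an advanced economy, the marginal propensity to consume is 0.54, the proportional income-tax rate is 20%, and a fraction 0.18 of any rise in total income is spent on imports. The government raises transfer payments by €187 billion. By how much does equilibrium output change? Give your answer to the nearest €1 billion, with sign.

+€135 billion

The transfer change shifts disposable income by +€187 billion, so first-round consumption changes by c·ΔTR = 0.54 × (+€187 billion) = +€100.98 billion.
Expenditure multiplier = 1/(1 − c(1−t) + m) = 1/(1 − 0.54×0.8 + 0.18) = 1/0.748 ≈ 1.337.
The transfer multiplier is c × k ≈ 0.722, so ΔY = k × (c·ΔTR) = (+€100.98 billion) / 0.748 = +€135 billion.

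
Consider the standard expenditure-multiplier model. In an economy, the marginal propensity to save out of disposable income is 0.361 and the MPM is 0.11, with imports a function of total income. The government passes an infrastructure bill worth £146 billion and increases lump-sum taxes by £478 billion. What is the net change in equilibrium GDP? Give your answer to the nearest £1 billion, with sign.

MPC = 1 − MPS = 1 − 0.361 = 0.639.
Expenditure multiplier = 1/(1 − c + m) = 1/(1 − 0.639 + 0.11) = 1/0.471 ≈ 2.123.
ΔG contributes k·ΔG = (+£146 billion) / 0.471 ≈ +£310 billion.
ΔT of +£478 billion changes first-round spending by −c·ΔT = −£305.442 billion, contributing k·(−c·ΔT) = (−£305.442 billion) / 0.471 ≈ −£648.5 billion.
Net ΔY = k(ΔG − c·ΔT) = (−£159.442 billion) / 0.471 ≈ −£339 billion.

−£339 billion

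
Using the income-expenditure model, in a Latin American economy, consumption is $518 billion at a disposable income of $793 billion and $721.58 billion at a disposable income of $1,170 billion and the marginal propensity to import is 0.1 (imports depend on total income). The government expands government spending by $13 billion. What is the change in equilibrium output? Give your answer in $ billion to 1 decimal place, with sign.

+$23.2 billion

MPC = ΔC/ΔYd = (721.58 − 518)/(1,170 − 793) = 203.58/377 = 0.54.
Spending multiplier = 1/(1 − c + m) = 1/(1 − 0.54 + 0.1) = 1/0.56 ≈ 1.786.
ΔY = k × ΔG = (+$13 billion) / 0.56 ≈ +$23.2 billion.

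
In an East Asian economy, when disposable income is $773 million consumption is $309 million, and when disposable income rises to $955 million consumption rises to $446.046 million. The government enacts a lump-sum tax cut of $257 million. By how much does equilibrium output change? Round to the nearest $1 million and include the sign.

+$783 million

MPC = ΔC/ΔYd = (446.046 − 309)/(955 − 773) = 137.046/182 = 0.753.
A lump-sum tax change of −$257 million shifts disposable income by +$257 million; first-round consumption changes by −c × ΔT = −0.753 × (−$257 million) = +$193.521 million.
Expenditure multiplier = 1/(1 − MPC) = 1/(1 − 0.753) = 1/0.247 ≈ 4.049.
The tax multiplier is −c × k ≈ −3.049, so ΔY = k × (−c·ΔT) = (+$193.521 million) / 0.247 ≈ +$783 million.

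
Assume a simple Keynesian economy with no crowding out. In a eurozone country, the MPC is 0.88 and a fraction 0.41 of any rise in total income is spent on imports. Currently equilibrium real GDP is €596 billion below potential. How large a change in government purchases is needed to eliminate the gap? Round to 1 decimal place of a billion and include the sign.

+€315.9 billion

Spending multiplier = 1/(1 − c + m) = 1/(1 − 0.88 + 0.41) = 1/0.53 ≈ 1.887.
Need ΔY = +€596 billion, so ΔG = ΔY/k = (+€596 billion) × 0.53 ≈ +€315.9 billion.
The government should increase government purchases by €315.9 billion.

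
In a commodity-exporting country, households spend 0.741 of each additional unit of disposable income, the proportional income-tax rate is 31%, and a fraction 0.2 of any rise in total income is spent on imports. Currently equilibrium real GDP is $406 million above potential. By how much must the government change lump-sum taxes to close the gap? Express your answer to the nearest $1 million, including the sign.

Spending multiplier = 1/(1 − c(1−t) + m) = 1/(1 − 0.741×0.69 + 0.2) = 1/0.68871 ≈ 1.452.
Tax multiplier = −c·k = −0.741/0.68871 ≈ −1.076. Need ΔY = −$406 million, so ΔT = ΔY/(−c·k) = −(−$406 million) × 0.68871 / 0.741 ≈ +$377 million.
The government should raise lump-sum taxes by $377 million.

+$377 million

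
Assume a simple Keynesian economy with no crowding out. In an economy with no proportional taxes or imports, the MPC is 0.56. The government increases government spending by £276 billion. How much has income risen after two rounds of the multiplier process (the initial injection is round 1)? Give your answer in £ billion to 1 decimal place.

Round 1 adds ΔG = £276 billion; each later round is MPC = 0.56 times the previous.
After 2 rounds: 276 + 154.56 = ΔG·(1 − c^2)/(1 − c) = 276 × (1 − 0.3136)/0.44 ≈ £430.6 billion.

£430.6 billion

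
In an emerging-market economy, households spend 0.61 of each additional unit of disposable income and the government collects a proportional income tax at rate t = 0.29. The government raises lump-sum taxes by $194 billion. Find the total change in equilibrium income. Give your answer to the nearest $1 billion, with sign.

A lump-sum tax change of +$194 billion shifts disposable income by −$194 billion; first-round consumption changes by −c × ΔT = −0.61 × (+$194 billion) = −$118.34 billion.
Expenditure multiplier = 1/(1 − c(1−t)) = 1/(1 − 0.61×0.71) = 1/0.5669 ≈ 1.764.
The tax multiplier is −c × k ≈ −1.076, so ΔY = k × (−c·ΔT) = (−$118.34 billion) / 0.5669 ≈ −$209 billion.

−$209 billion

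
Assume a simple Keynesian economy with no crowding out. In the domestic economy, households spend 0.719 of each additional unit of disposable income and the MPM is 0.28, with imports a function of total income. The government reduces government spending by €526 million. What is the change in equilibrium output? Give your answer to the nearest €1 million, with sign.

Spending multiplier = 1/(1 − c + m) = 1/(1 − 0.719 + 0.28) = 1/0.561 ≈ 1.783.
ΔY = k × ΔG = (−€526 million) / 0.561 ≈ −€938 million.

−€938 million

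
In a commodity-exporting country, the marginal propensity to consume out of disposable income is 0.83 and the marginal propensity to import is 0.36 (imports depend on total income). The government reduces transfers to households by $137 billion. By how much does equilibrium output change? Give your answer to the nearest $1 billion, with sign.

The transfer change shifts disposable income by −$137 billion, so first-round consumption changes by c·ΔTR = 0.83 × (−$137 billion) = −$113.71 billion.
Expenditure multiplier = 1/(1 − c + m) = 1/(1 − 0.83 + 0.36) = 1/0.53 ≈ 1.887.
The transfer multiplier is c × k ≈ 1.566, so ΔY = k × (c·ΔTR) = (−$113.71 billion) / 0.53 ≈ −$215 billion.

−$215 billion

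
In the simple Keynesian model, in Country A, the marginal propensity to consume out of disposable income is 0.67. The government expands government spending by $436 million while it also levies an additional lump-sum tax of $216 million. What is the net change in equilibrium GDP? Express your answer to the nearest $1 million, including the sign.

+$883 million

Expenditure multiplier = 1/(1 − MPC) = 1/(1 − 0.67) = 1/0.33 ≈ 3.03.
ΔG contributes k·ΔG = (+$436 million) / 0.33 ≈ +$1,321.2 million.
ΔT of +$216 million changes first-round spending by −c·ΔT = −$144.72 million, contributing k·(−c·ΔT) = (−$144.72 million) / 0.33 ≈ −$438.5 million.
Net ΔY = k(ΔG − c·ΔT) = (+$291.28 million) / 0.33 ≈ +$883 million.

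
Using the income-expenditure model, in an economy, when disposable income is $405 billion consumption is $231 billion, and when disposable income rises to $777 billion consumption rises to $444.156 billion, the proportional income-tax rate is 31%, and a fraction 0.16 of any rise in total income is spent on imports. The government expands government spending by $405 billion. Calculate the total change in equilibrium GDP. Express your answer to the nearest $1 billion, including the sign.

MPC = ΔC/ΔYd = (444.156 − 231)/(777 − 405) = 213.156/372 = 0.573.
Expenditure multiplier = 1/(1 − c(1−t) + m) = 1/(1 − 0.573×0.69 + 0.16) = 1/0.76463 ≈ 1.308.
ΔY = k × ΔG = (+$405 billion) / 0.76463 ≈ +$530 billion.

+$530 billion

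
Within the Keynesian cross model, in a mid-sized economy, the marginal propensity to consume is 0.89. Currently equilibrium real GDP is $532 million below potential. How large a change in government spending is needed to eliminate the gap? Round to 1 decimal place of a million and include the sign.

+$58.5 million

Spending multiplier = 1/(1 − MPC) = 1/(1 − 0.89) = 1/0.11 ≈ 9.091.
Need ΔY = +$532 million, so ΔG = ΔY/k = (+$532 million) × 0.11 ≈ +$58.5 million.
The government should increase government spending by $58.5 million.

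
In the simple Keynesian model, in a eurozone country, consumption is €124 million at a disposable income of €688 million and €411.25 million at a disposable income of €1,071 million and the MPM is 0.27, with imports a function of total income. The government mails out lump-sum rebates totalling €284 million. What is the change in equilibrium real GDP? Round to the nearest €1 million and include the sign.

+€410 million

MPC = ΔC/ΔYd = (411.25 − 124)/(1,071 − 688) = 287.25/383 = 0.75.
A lump-sum tax change of −€284 million shifts disposable income by +€284 million; first-round consumption changes by −c × ΔT = −0.75 × (−€284 million) = +€213 million.
Expenditure multiplier = 1/(1 − c + m) = 1/(1 − 0.75 + 0.27) = 1/0.52 ≈ 1.923.
The tax multiplier is −c × k ≈ −1.442, so ΔY = k × (−c·ΔT) = (+€213 million) / 0.52 ≈ +€410 million.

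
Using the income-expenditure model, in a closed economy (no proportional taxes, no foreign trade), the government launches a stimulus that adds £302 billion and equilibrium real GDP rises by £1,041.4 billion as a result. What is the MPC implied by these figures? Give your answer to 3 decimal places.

0.710

Implied spending multiplier k = ΔY/ΔG = 1,041.4/302 ≈ 3.4483.
Since k = 1/(1 − MPC), MPC = 1 − 1/k = 1 − ΔG/ΔY = 1 − 302/1,041.4 ≈ 0.710.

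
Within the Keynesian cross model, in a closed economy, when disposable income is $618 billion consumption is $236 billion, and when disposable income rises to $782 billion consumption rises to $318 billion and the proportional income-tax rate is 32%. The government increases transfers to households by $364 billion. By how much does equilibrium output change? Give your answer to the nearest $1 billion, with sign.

MPC = ΔC/ΔYd = (318 − 236)/(782 − 618) = 82/164 = 0.5.
The transfer change shifts disposable income by +$364 billion, so first-round consumption changes by c·ΔTR = 0.5 × (+$364 billion) = +$182 billion.
Expenditure multiplier = 1/(1 − c(1−t)) = 1/(1 − 0.5×0.68) = 1/0.66 ≈ 1.515.
The transfer multiplier is c × k ≈ 0.758, so ΔY = k × (c·ΔTR) = (+$182 billion) / 0.66 ≈ +$276 billion.

+$276 billion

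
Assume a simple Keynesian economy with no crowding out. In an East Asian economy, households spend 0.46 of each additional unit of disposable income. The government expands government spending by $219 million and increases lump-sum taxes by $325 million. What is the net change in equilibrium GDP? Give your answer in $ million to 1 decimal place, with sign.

Expenditure multiplier = 1/(1 − MPC) = 1/(1 − 0.46) = 1/0.54 ≈ 1.852.
ΔG contributes k·ΔG = (+$219 million) / 0.54 ≈ +$405.6 million.
ΔT of +$325 million changes first-round spending by −c·ΔT = −$149.5 million, contributing k·(−c·ΔT) = (−$149.5 million) / 0.54 ≈ −$276.9 million.
Net ΔY = k(ΔG − c·ΔT) = (+$69.5 million) / 0.54 ≈ +$128.7 million.

+$128.7 million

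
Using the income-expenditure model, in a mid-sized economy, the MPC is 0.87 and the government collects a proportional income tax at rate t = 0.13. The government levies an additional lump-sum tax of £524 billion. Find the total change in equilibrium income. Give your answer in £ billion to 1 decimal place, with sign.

−£1,875.3 billion

A lump-sum tax change of +£524 billion shifts disposable income by −£524 billion; first-round consumption changes by −c × ΔT = −0.87 × (+£524 billion) = −£455.88 billion.
Expenditure multiplier = 1/(1 − c(1−t)) = 1/(1 − 0.87×0.87) = 1/0.2431 ≈ 4.114.
The tax multiplier is −c × k ≈ −3.579, so ΔY = k × (−c·ΔT) = (−£455.88 billion) / 0.2431 ≈ −£1,875.3 billion.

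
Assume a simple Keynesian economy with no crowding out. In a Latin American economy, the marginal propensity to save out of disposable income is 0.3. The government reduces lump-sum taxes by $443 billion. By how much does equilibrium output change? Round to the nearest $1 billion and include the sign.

+$1,034 billion

MPC = 1 − MPS = 1 − 0.3 = 0.7.
A lump-sum tax change of −$443 billion shifts disposable income by +$443 billion; first-round consumption changes by −c × ΔT = −0.7 × (−$443 billion) = +$310.1 billion.
Expenditure multiplier = 1/(1 − MPC) = 1/(1 − 0.7) = 1/0.3 ≈ 3.333.
The tax multiplier is −c × k ≈ −2.333, so ΔY = k × (−c·ΔT) = (+$310.1 billion) / 0.3 ≈ +$1,034 billion.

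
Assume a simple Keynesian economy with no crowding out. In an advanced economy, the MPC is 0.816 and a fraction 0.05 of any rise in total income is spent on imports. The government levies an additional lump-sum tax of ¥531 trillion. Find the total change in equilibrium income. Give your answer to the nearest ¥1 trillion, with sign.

−¥1,852 trillion

A lump-sum tax change of +¥531 trillion shifts disposable income by −¥531 trillion; first-round consumption changes by −c × ΔT = −0.816 × (+¥531 trillion) = −¥433.296 trillion.
Expenditure multiplier = 1/(1 − c + m) = 1/(1 − 0.816 + 0.05) = 1/0.234 ≈ 4.274.
The tax multiplier is −c × k ≈ −3.487, so ΔY = k × (−c·ΔT) = (−¥433.296 trillion) / 0.234 ≈ −¥1,852 trillion.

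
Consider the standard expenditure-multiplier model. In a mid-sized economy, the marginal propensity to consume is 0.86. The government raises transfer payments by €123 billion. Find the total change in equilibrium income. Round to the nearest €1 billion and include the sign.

+€756 billion

The transfer change shifts disposable income by +€123 billion, so first-round consumption changes by c·ΔTR = 0.86 × (+€123 billion) = +€105.78 billion.
Expenditure multiplier = 1/(1 − MPC) = 1/(1 − 0.86) = 1/0.14 ≈ 7.143.
The transfer multiplier is c × k ≈ 6.143, so ΔY = k × (c·ΔTR) = (+€105.78 billion) / 0.14 ≈ +€756 billion.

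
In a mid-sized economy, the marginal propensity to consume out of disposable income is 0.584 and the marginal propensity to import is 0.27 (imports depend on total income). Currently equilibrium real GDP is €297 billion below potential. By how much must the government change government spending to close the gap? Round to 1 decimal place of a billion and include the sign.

Spending multiplier = 1/(1 − c + m) = 1/(1 − 0.584 + 0.27) = 1/0.686 ≈ 1.458.
Need ΔY = +€297 billion, so ΔG = ΔY/k = (+€297 billion) × 0.686 ≈ +€203.7 billion.
The government should increase government spending by €203.7 billion.

+€203.7 billion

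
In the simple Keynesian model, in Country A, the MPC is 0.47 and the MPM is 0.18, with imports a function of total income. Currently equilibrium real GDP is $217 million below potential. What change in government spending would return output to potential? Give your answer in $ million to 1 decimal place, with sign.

Spending multiplier = 1/(1 − c + m) = 1/(1 − 0.47 + 0.18) = 1/0.71 ≈ 1.408.
Need ΔY = +$217 million, so ΔG = ΔY/k = (+$217 million) × 0.71 ≈ +$154.1 million.
The government should increase government spending by $154.1 million.

+$154.1 million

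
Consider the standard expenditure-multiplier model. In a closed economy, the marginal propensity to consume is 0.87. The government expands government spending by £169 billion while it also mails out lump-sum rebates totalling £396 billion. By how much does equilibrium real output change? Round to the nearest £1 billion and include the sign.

Expenditure multiplier = 1/(1 − MPC) = 1/(1 − 0.87) = 1/0.13 ≈ 7.692.
ΔG contributes k·ΔG = (+£169 billion) / 0.13 = +£1,300 billion.
ΔT of −£396 billion changes first-round spending by −c·ΔT = +£344.52 billion, contributing k·(−c·ΔT) = (+£344.52 billion) / 0.13 ≈ +£2,650.2 billion.
Net ΔY = k(ΔG − c·ΔT) = (+£513.52 billion) / 0.13 ≈ +£3,950 billion.

+£3,950 billion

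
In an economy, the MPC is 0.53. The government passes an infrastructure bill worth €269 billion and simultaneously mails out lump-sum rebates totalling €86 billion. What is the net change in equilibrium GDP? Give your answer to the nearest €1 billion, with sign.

Expenditure multiplier = 1/(1 − MPC) = 1/(1 − 0.53) = 1/0.47 ≈ 2.128.
ΔG contributes k·ΔG = (+€269 billion) / 0.47 ≈ +€572.3 billion.
ΔT of −€86 billion changes first-round spending by −c·ΔT = +€45.58 billion, contributing k·(−c·ΔT) = (+€45.58 billion) / 0.47 ≈ +€97 billion.
Net ΔY = k(ΔG − c·ΔT) = (+€314.58 billion) / 0.47 ≈ +€669 billion.

+€669 billion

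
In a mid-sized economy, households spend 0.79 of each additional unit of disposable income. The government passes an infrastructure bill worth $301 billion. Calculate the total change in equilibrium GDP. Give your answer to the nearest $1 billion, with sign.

+$1,433 billion

Expenditure multiplier = 1/(1 − MPC) = 1/(1 − 0.79) = 1/0.21 ≈ 4.762.
ΔY = k × ΔG = (+$301 billion) / 0.21 ≈ +$1,433 billion.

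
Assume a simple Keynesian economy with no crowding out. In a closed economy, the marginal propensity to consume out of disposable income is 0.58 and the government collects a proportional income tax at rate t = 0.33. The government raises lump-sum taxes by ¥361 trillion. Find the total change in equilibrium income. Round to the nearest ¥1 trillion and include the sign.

A lump-sum tax change of +¥361 trillion shifts disposable income by −¥361 trillion; first-round consumption changes by −c × ΔT = −0.58 × (+¥361 trillion) = −¥209.38 trillion.
Expenditure multiplier = 1/(1 − c(1−t)) = 1/(1 − 0.58×0.67) = 1/0.6114 ≈ 1.636.
The tax multiplier is −c × k ≈ −0.949, so ΔY = k × (−c·ΔT) = (−¥209.38 trillion) / 0.6114 ≈ −¥342 trillion.

−¥342 trillion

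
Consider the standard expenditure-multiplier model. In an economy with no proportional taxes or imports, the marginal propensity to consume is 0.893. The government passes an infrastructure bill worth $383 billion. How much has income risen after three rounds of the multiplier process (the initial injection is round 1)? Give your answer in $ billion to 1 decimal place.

$1,030.4 billion

Round 1 adds ΔG = $383 billion; each later round is MPC = 0.893 times the previous.
After 3 rounds: 383 + 342.019 + 305.422967 = ΔG·(1 − c^3)/(1 − c) = 383 × (1 − 0.712121957)/0.107 ≈ $1,030.4 billion.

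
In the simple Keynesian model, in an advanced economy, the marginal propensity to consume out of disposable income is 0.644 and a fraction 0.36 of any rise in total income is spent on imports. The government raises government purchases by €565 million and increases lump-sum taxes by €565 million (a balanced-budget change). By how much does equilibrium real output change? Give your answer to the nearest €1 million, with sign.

Expenditure multiplier = 1/(1 − c + m) = 1/(1 − 0.644 + 0.36) = 1/0.716 ≈ 1.397.
ΔG contributes k·ΔG = (+€565 million) / 0.716 ≈ +€789.1 million.
ΔT of +€565 million changes first-round spending by −c·ΔT = −€363.86 million, contributing k·(−c·ΔT) = (−€363.86 million) / 0.716 ≈ −€508.2 million.
Net ΔY = k(ΔG − c·ΔT) = (+€201.14 million) / 0.716 ≈ +€281 million.

+€281 million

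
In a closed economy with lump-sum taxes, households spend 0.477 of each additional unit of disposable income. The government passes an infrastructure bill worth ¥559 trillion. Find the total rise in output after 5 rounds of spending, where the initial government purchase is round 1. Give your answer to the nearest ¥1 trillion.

Round 1 adds ΔG = ¥559 trillion; each later round is MPC = 0.477 times the previous.
After 5 rounds: 559 + 266.643 + 127.188711 + 60.669015147 + 28.939120225119 = ΔG·(1 − c^5)/(1 − c) = 559 × (1 − 0.024694025666157)/0.523 ≈ ¥1,042 trillion.

¥1,042 trillion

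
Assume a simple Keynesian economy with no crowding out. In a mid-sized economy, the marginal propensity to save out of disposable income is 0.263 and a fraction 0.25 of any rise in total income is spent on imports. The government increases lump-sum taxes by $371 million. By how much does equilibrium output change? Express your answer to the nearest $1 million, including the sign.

−$533 million

MPC = 1 − MPS = 1 − 0.263 = 0.737.
A lump-sum tax change of +$371 million shifts disposable income by −$371 million; first-round consumption changes by −c × ΔT = −0.737 × (+$371 million) = −$273.427 million.
Expenditure multiplier = 1/(1 − c + m) = 1/(1 − 0.737 + 0.25) = 1/0.513 ≈ 1.949.
The tax multiplier is −c × k ≈ −1.437, so ΔY = k × (−c·ΔT) = (−$273.427 million) / 0.513 ≈ −$533 million.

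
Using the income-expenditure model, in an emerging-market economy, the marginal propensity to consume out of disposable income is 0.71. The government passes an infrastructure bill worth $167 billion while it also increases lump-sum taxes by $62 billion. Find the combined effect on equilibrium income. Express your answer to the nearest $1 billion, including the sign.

Expenditure multiplier = 1/(1 − MPC) = 1/(1 − 0.71) = 1/0.29 ≈ 3.448.
ΔG contributes k·ΔG = (+$167 billion) / 0.29 ≈ +$575.9 billion.
ΔT of +$62 billion changes first-round spending by −c·ΔT = −$44.02 billion, contributing k·(−c·ΔT) = (−$44.02 billion) / 0.29 ≈ −$151.8 billion.
Net ΔY = k(ΔG − c·ΔT) = (+$122.98 billion) / 0.29 ≈ +$424 billion.

+$424 billion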